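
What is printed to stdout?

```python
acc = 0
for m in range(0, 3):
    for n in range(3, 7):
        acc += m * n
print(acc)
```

m=0,n=3: acc = 0+0 = 0
m=0,n=4: acc = 0+0 = 0
m=0,n=5: acc = 0+0 = 0
m=0,n=6: acc = 0+0 = 0
m=1,n=3: acc = 0+3 = 3
m=1,n=4: acc = 3+4 = 7
m=1,n=5: acc = 7+5 = 12
m=1,n=6: acc = 12+6 = 18
m=2,n=3: acc = 18+6 = 24
m=2,n=4: acc = 24+8 = 32
m=2,n=5: acc = 32+10 = 42
m=2,n=6: acc = 42+12 = 54

54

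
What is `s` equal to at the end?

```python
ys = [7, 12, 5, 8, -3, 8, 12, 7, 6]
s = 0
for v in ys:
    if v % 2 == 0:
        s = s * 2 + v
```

318

v=7: not even
v=12: even, s = 0*2+12 = 12
v=5: not even
v=8: even, s = 12*2+8 = 32
v=-3: not even
v=8: even, s = 32*2+8 = 72
v=12: even, s = 72*2+12 = 156
v=7: not even
v=6: even, s = 156*2+6 = 318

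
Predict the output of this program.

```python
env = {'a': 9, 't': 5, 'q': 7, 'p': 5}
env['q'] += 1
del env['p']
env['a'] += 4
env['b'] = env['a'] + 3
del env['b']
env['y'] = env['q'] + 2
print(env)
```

{'a': 13, 't': 5, 'q': 8, 'y': 10}

env['q'] = 7+1 = 8 → {'a': 9, 't': 5, 'q': 8, 'p': 5}
del 'p' → {'a': 9, 't': 5, 'q': 8}
env['a'] = 9+4 = 13 → {'a': 13, 't': 5, 'q': 8}
env['b'] = env['a']+3 = 16 → {'a': 13, 't': 5, 'q': 8, 'b': 16}
del 'b' → {'a': 13, 't': 5, 'q': 8}
env['y'] = env['q']+2 = 10 → {'a': 13, 't': 5, 'q': 8, 'y': 10}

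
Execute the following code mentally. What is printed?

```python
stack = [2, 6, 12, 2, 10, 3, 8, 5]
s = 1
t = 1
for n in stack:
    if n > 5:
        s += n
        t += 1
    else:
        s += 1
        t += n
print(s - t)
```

24

n=2: not >5, s = 1+1 = 2; t=3
n=6: >5, s = 2+6 = 8; t=4
n=12: >5, s = 8+12 = 20; t=5
n=2: not >5, s = 20+1 = 21; t=7
n=10: >5, s = 21+10 = 31; t=8
n=3: not >5, s = 31+1 = 32; t=11
n=8: >5, s = 32+8 = 40; t=12
n=5: not >5, s = 40+1 = 41; t=17
s-t = 41-17 = 24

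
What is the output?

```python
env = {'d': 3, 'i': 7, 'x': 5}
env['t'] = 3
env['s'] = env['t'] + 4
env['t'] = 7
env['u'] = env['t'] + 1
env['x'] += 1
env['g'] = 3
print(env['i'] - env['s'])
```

0

env['t'] = 3 → {'d': 3, 'i': 7, 'x': 5, 't': 3}
env['s'] = env['t']+4 = 7 → {'d': 3, 'i': 7, 'x': 5, 't': 3, 's': 7}
env['t'] = 7 → {'d': 3, 'i': 7, 'x': 5, 't': 7, 's': 7}
env['u'] = env['t']+1 = 8 → {'d': 3, 'i': 7, 'x': 5, 't': 7, 's': 7, 'u': 8}
env['x'] = 5+1 = 6 → {'d': 3, 'i': 7, 'x': 6, 't': 7, 's': 7, 'u': 8}
env['g'] = 3 → {'d': 3, 'i': 7, 'x': 6, 't': 7, 's': 7, 'u': 8, 'g': 3}
env['i']-env['s'] = 7-7 = 0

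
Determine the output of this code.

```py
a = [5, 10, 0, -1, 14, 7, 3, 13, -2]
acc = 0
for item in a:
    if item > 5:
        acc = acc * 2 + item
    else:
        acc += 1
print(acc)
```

item=5: not >5, acc = 0+1 = 1
item=10: >5, acc = 1*2+10 = 12
item=0: not >5, acc = 12+1 = 13
item=-1: not >5, acc = 13+1 = 14
item=14: >5, acc = 14*2+14 = 42
item=7: >5, acc = 42*2+7 = 91
item=3: not >5, acc = 91+1 = 92
item=13: >5, acc = 92*2+13 = 197
item=-2: not >5, acc = 197+1 = 198

198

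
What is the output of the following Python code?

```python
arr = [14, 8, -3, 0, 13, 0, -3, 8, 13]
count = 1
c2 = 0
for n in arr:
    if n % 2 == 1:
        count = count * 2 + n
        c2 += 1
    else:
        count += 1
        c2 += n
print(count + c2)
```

n=14: not odd, count = 1+1 = 2; c2=14
n=8: not odd, count = 2+1 = 3; c2=22
n=-3: odd, count = 3*2+(-3) = 3; c2=23
n=0: not odd, count = 3+1 = 4; c2=23
n=13: odd, count = 4*2+13 = 21; c2=24
n=0: not odd, count = 21+1 = 22; c2=24
n=-3: odd, count = 22*2+(-3) = 41; c2=25
n=8: not odd, count = 41+1 = 42; c2=33
n=13: odd, count = 42*2+13 = 97; c2=34
count+c2 = 97+34 = 131

131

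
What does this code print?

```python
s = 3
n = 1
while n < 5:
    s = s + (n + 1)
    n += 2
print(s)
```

n=1: s = 3+2 = 5
n=3: s = 5+4 = 9

9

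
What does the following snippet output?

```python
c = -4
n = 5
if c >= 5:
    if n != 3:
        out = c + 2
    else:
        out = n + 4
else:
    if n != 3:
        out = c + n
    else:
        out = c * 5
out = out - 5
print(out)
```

-4

c=-4, n=5
c >= 5 is False; n != 3 is True
→ out = c + n = 1
out = 1-5 = -4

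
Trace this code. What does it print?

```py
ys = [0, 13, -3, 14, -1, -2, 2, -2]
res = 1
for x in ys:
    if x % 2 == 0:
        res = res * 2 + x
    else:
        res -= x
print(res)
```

-14

x=0: even, res = 1*2+0 = 2
x=13: not even, res = 2-13 = -11
x=-3: not even, res = (-11)-(-3) = -8
x=14: even, res = (-8)*2+14 = -2
x=-1: not even, res = (-2)-(-1) = -1
x=-2: even, res = (-1)*2+(-2) = -4
x=2: even, res = (-4)*2+2 = -6
x=-2: even, res = (-6)*2+(-2) = -14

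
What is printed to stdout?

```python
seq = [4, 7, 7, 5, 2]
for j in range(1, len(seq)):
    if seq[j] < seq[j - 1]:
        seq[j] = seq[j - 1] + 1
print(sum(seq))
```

35

j=1: 7>=4, unchanged → [4, 7, 7, 5, 2]
j=2: 7>=7, unchanged → [4, 7, 7, 5, 2]
j=3: 5<7, seq[3] = 7+1 = 8 → [4, 7, 7, 8, 2]
j=4: 2<8, seq[4] = 8+1 = 9 → [4, 7, 7, 8, 9]
sum = 35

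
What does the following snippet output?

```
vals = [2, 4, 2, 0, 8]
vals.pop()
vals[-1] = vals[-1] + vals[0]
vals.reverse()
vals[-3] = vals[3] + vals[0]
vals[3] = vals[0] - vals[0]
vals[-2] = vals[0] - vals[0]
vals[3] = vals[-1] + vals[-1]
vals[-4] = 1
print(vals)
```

[1, 4, 0, 0]

pop() removes 8 → [2, 4, 2, 0]
vals[-1] = vals[-1]+vals[0] = 0+2 = 2 → [2, 4, 2, 2]
reverse → [2, 2, 4, 2]
vals[-3] = vals[3]+vals[0] = 2+2 = 4 → [2, 4, 4, 2]
vals[3] = vals[0]-vals[0] = 2-2 = 0 → [2, 4, 4, 0]
vals[-2] = vals[0]-vals[0] = 2-2 = 0 → [2, 4, 0, 0]
vals[3] = vals[-1]+vals[-1] = 0+0 = 0 → [2, 4, 0, 0]
vals[-4] = 1 → [1, 4, 0, 0]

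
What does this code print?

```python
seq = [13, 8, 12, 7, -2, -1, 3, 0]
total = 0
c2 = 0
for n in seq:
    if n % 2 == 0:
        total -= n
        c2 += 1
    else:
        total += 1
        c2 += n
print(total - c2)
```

n=13: not even, total = 0+1 = 1; c2=13
n=8: even, total = 1-8 = -7; c2=14
n=12: even, total = (-7)-12 = -19; c2=15
n=7: not even, total = (-19)+1 = -18; c2=22
n=-2: even, total = (-18)-(-2) = -16; c2=23
n=-1: not even, total = (-16)+1 = -15; c2=22
n=3: not even, total = (-15)+1 = -14; c2=25
n=0: even, total = (-14)-0 = -14; c2=26
total-c2 = (-14)-26 = -40

-40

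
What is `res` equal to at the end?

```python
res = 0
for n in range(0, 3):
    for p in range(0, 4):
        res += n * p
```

18

n=0,p=0: res = 0+0 = 0
n=0,p=1: res = 0+0 = 0
n=0,p=2: res = 0+0 = 0
n=0,p=3: res = 0+0 = 0
n=1,p=0: res = 0+0 = 0
n=1,p=1: res = 0+1 = 1
n=1,p=2: res = 1+2 = 3
n=1,p=3: res = 3+3 = 6
n=2,p=0: res = 6+0 = 6
n=2,p=1: res = 6+2 = 8
n=2,p=2: res = 8+4 = 12
n=2,p=3: res = 12+6 = 18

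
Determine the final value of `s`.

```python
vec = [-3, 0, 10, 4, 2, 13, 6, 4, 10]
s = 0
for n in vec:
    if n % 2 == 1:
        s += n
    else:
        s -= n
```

-26

n=-3: odd, s = 0+(-3) = -3
n=0: not odd, s = (-3)-0 = -3
n=10: not odd, s = (-3)-10 = -13
n=4: not odd, s = (-13)-4 = -17
n=2: not odd, s = (-17)-2 = -19
n=13: odd, s = (-19)+13 = -6
n=6: not odd, s = (-6)-6 = -12
n=4: not odd, s = (-12)-4 = -16
n=10: not odd, s = (-16)-10 = -26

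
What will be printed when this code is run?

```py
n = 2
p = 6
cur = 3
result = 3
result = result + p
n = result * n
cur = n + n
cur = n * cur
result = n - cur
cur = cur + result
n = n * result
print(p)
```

result = 3+6 = 9
n = 9*2 = 18
cur = 18+18 = 36
cur = 18*36 = 648
result = 18-648 = -630
cur = 648+(-630) = 18
n = 18*(-630) = -11340

6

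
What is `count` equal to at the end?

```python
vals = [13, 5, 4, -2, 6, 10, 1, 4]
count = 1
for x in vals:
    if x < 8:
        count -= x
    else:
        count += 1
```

-15

x=13: not <8, count = 1+1 = 2
x=5: <8, count = 2-5 = -3
x=4: <8, count = (-3)-4 = -7
x=-2: <8, count = (-7)-(-2) = -5
x=6: <8, count = (-5)-6 = -11
x=10: not <8, count = (-11)+1 = -10
x=1: <8, count = (-10)-1 = -11
x=4: <8, count = (-11)-4 = -15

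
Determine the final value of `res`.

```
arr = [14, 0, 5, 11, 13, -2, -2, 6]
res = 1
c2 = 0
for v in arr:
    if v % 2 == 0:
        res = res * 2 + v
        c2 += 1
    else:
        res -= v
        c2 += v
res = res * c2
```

612

v=14: even, res = 1*2+14 = 16; c2=1
v=0: even, res = 16*2+0 = 32; c2=2
v=5: not even, res = 32-5 = 27; c2=7
v=11: not even, res = 27-11 = 16; c2=18
v=13: not even, res = 16-13 = 3; c2=31
v=-2: even, res = 3*2+(-2) = 4; c2=32
v=-2: even, res = 4*2+(-2) = 6; c2=33
v=6: even, res = 6*2+6 = 18; c2=34
res*c2 = 18*34 = 612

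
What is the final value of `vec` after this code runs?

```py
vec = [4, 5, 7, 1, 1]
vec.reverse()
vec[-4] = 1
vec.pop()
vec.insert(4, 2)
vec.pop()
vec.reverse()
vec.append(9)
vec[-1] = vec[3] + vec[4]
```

[5, 7, 1, 1, 10]

reverse → [1, 1, 7, 5, 4]
vec[-4] = 1 → [1, 1, 7, 5, 4]
pop() removes 4 → [1, 1, 7, 5]
insert 2 at 4 → [1, 1, 7, 5, 2]
pop() removes 2 → [1, 1, 7, 5]
reverse → [5, 7, 1, 1]
append 9 → [5, 7, 1, 1, 9]
vec[-1] = vec[3]+vec[4] = 1+9 = 10 → [5, 7, 1, 1, 10]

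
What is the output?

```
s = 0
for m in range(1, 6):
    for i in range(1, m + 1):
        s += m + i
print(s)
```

90

m=1,i=1: s = 0+2 = 2
m=2,i=1: s = 2+3 = 5
m=2,i=2: s = 5+4 = 9
m=3,i=1: s = 9+4 = 13
m=3,i=2: s = 13+5 = 18
m=3,i=3: s = 18+6 = 24
m=4,i=1: s = 24+5 = 29
m=4,i=2: s = 29+6 = 35
m=4,i=3: s = 35+7 = 42
m=4,i=4: s = 42+8 = 50
m=5,i=1: s = 50+6 = 56
m=5,i=2: s = 56+7 = 63
m=5,i=3: s = 63+8 = 71
m=5,i=4: s = 71+9 = 80
m=5,i=5: s = 80+10 = 90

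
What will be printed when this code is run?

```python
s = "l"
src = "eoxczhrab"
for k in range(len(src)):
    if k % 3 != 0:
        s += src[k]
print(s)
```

k=0: skip
k=1: add 'o' → 'lo'
k=2: add 'x' → 'lox'
k=3: skip
k=4: add 'z' → 'loxz'
k=5: add 'h' → 'loxzh'
k=6: skip
k=7: add 'a' → 'loxzha'
k=8: add 'b' → 'loxzhab'

loxzhab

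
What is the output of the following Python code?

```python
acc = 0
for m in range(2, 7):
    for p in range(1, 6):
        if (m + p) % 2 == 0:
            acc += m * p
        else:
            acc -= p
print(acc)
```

105

m=2,p=1: odd sum, acc = 0-1 = -1
m=2,p=2: even sum, acc = (-1)+4 = 3
m=2,p=3: odd sum, acc = 3-3 = 0
m=2,p=4: even sum, acc = 0+8 = 8
m=2,p=5: odd sum, acc = 8-5 = 3
m=3,p=1: even sum, acc = 3+3 = 6
m=3,p=2: odd sum, acc = 6-2 = 4
m=3,p=3: even sum, acc = 4+9 = 13
m=3,p=4: odd sum, acc = 13-4 = 9
m=3,p=5: even sum, acc = 9+15 = 24
m=4,p=1: odd sum, acc = 24-1 = 23
m=4,p=2: even sum, acc = 23+8 = 31
m=4,p=3: odd sum, acc = 31-3 = 28
m=4,p=4: even sum, acc = 28+16 = 44
m=4,p=5: odd sum, acc = 44-5 = 39
m=5,p=1: even sum, acc = 39+5 = 44
m=5,p=2: odd sum, acc = 44-2 = 42
m=5,p=3: even sum, acc = 42+15 = 57
m=5,p=4: odd sum, acc = 57-4 = 53
m=5,p=5: even sum, acc = 53+25 = 78
m=6,p=1: odd sum, acc = 78-1 = 77
m=6,p=2: even sum, acc = 77+12 = 89
m=6,p=3: odd sum, acc = 89-3 = 86
m=6,p=4: even sum, acc = 86+24 = 110
m=6,p=5: odd sum, acc = 110-5 = 105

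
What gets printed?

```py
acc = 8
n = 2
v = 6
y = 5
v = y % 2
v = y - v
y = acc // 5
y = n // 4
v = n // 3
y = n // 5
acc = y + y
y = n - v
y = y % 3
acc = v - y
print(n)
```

2

v = 5%2 = 1
v = 5-1 = 4
y = 8//5 = 1
y = 2//4 = 0
v = 2//3 = 0
y = 2//5 = 0
acc = 0+0 = 0
y = 2-0 = 2
y = 2%3 = 2
acc = 0-2 = -2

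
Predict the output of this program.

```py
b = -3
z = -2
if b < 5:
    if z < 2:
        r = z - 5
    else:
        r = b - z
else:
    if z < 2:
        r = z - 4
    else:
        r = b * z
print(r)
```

b=-3, z=-2
b < 5 is True; z < 2 is True
→ r = z - 5 = -7

-7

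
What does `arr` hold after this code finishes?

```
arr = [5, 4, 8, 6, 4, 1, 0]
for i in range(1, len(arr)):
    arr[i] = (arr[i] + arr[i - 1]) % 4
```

i=1: arr[1] = (4+5)%4 = 1 → [5, 1, 8, 6, 4, 1, 0]
i=2: arr[2] = (8+1)%4 = 1 → [5, 1, 1, 6, 4, 1, 0]
i=3: arr[3] = (6+1)%4 = 3 → [5, 1, 1, 3, 4, 1, 0]
i=4: arr[4] = (4+3)%4 = 3 → [5, 1, 1, 3, 3, 1, 0]
i=5: arr[5] = (1+3)%4 = 0 → [5, 1, 1, 3, 3, 0, 0]
i=6: arr[6] = (0+0)%4 = 0 → [5, 1, 1, 3, 3, 0, 0]

[5, 1, 1, 3, 3, 0, 0]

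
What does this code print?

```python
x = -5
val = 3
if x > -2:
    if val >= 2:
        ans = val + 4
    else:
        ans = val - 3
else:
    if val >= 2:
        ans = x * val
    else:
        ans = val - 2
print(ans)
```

-15

x=-5, val=3
x > -2 is False; val >= 2 is True
→ ans = x * val = -15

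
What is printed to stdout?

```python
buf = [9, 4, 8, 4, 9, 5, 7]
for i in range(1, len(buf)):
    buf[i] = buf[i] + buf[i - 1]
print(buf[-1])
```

46

i=1: buf[1] = 4+9 = 13 → [9, 13, 8, 4, 9, 5, 7]
i=2: buf[2] = 8+13 = 21 → [9, 13, 21, 4, 9, 5, 7]
i=3: buf[3] = 4+21 = 25 → [9, 13, 21, 25, 9, 5, 7]
i=4: buf[4] = 9+25 = 34 → [9, 13, 21, 25, 34, 5, 7]
i=5: buf[5] = 5+34 = 39 → [9, 13, 21, 25, 34, 39, 7]
i=6: buf[6] = 7+39 = 46 → [9, 13, 21, 25, 34, 39, 46]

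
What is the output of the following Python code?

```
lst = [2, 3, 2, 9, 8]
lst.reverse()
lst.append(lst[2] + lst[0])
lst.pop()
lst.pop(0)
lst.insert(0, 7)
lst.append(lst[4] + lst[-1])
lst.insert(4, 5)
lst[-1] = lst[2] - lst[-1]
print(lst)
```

[7, 9, 2, 3, 5, 2, -2]

reverse → [8, 9, 2, 3, 2]
append lst[2]+lst[0] = 2+8 = 10 → [8, 9, 2, 3, 2, 10]
pop() removes 10 → [8, 9, 2, 3, 2]
pop(0) removes 8 → [9, 2, 3, 2]
insert 7 at 0 → [7, 9, 2, 3, 2]
append lst[4]+lst[-1] = 2+2 = 4 → [7, 9, 2, 3, 2, 4]
insert 5 at 4 → [7, 9, 2, 3, 5, 2, 4]
lst[-1] = lst[2]-lst[-1] = 2-4 = -2 → [7, 9, 2, 3, 5, 2, -2]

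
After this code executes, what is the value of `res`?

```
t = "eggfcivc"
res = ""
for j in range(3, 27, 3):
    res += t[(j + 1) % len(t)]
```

'ccgiefvg'

j=3: add t[4]='c' → 'c'
j=6: add t[7]='c' → 'cc'
j=9: add t[2]='g' → 'ccg'
j=12: add t[5]='i' → 'ccgi'
j=15: add t[0]='e' → 'ccgie'
j=18: add t[3]='f' → 'ccgief'
j=21: add t[6]='v' → 'ccgiefv'
j=24: add t[1]='g' → 'ccgiefvg'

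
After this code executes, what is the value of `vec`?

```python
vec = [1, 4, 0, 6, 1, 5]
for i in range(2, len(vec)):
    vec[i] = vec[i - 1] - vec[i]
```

[1, 4, 4, -2, -3, -8]

i=2: vec[2] = 4-0 = 4 → [1, 4, 4, 6, 1, 5]
i=3: vec[3] = 4-6 = -2 → [1, 4, 4, -2, 1, 5]
i=4: vec[4] = (-2)-1 = -3 → [1, 4, 4, -2, -3, 5]
i=5: vec[5] = (-3)-5 = -8 → [1, 4, 4, -2, -3, -8]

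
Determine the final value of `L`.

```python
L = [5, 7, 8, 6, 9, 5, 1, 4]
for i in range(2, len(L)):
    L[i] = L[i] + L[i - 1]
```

[5, 7, 15, 21, 30, 35, 36, 40]

i=2: L[2] = 8+7 = 15 → [5, 7, 15, 6, 9, 5, 1, 4]
i=3: L[3] = 6+15 = 21 → [5, 7, 15, 21, 9, 5, 1, 4]
i=4: L[4] = 9+21 = 30 → [5, 7, 15, 21, 30, 5, 1, 4]
i=5: L[5] = 5+30 = 35 → [5, 7, 15, 21, 30, 35, 1, 4]
i=6: L[6] = 1+35 = 36 → [5, 7, 15, 21, 30, 35, 36, 4]
i=7: L[7] = 4+36 = 40 → [5, 7, 15, 21, 30, 35, 36, 40]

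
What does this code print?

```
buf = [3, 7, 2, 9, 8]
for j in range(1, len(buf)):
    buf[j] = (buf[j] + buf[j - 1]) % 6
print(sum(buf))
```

j=1: buf[1] = (7+3)%6 = 4 → [3, 4, 2, 9, 8]
j=2: buf[2] = (2+4)%6 = 0 → [3, 4, 0, 9, 8]
j=3: buf[3] = (9+0)%6 = 3 → [3, 4, 0, 3, 8]
j=4: buf[4] = (8+3)%6 = 5 → [3, 4, 0, 3, 5]
sum = 15

15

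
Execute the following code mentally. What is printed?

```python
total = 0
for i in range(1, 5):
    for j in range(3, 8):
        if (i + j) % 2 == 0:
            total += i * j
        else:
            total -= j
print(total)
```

70

i=1,j=3: even sum, total = 0+3 = 3
i=1,j=4: odd sum, total = 3-4 = -1
i=1,j=5: even sum, total = (-1)+5 = 4
i=1,j=6: odd sum, total = 4-6 = -2
i=1,j=7: even sum, total = (-2)+7 = 5
i=2,j=3: odd sum, total = 5-3 = 2
i=2,j=4: even sum, total = 2+8 = 10
i=2,j=5: odd sum, total = 10-5 = 5
i=2,j=6: even sum, total = 5+12 = 17
i=2,j=7: odd sum, total = 17-7 = 10
i=3,j=3: even sum, total = 10+9 = 19
i=3,j=4: odd sum, total = 19-4 = 15
i=3,j=5: even sum, total = 15+15 = 30
i=3,j=6: odd sum, total = 30-6 = 24
i=3,j=7: even sum, total = 24+21 = 45
i=4,j=3: odd sum, total = 45-3 = 42
i=4,j=4: even sum, total = 42+16 = 58
i=4,j=5: odd sum, total = 58-5 = 53
i=4,j=6: even sum, total = 53+24 = 77
i=4,j=7: odd sum, total = 77-7 = 70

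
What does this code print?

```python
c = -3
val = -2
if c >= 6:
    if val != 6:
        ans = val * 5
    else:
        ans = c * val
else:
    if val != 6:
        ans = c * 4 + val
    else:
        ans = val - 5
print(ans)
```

c=-3, val=-2
c >= 6 is False; val != 6 is True
→ ans = c * 4 + val = -14

-14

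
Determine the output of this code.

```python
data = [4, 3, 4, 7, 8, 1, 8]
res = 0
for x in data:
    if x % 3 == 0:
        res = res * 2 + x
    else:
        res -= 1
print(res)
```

x=4: not %3==0, res = 0-1 = -1
x=3: %3==0, res = (-1)*2+3 = 1
x=4: not %3==0, res = 1-1 = 0
x=7: not %3==0, res = 0-1 = -1
x=8: not %3==0, res = (-1)-1 = -2
x=1: not %3==0, res = (-2)-1 = -3
x=8: not %3==0, res = (-3)-1 = -4

-4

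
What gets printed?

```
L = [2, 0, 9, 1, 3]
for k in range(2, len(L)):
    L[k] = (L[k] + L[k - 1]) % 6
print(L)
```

k=2: L[2] = (9+0)%6 = 3 → [2, 0, 3, 1, 3]
k=3: L[3] = (1+3)%6 = 4 → [2, 0, 3, 4, 3]
k=4: L[4] = (3+4)%6 = 1 → [2, 0, 3, 4, 1]

[2, 0, 3, 4, 1]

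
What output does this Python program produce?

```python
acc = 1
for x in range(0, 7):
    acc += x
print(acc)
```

22

x=0: acc = 1+0 = 1
x=1: acc = 1+1 = 2
x=2: acc = 2+2 = 4
x=3: acc = 4+3 = 7
x=4: acc = 7+4 = 11
x=5: acc = 11+5 = 16
x=6: acc = 16+6 = 22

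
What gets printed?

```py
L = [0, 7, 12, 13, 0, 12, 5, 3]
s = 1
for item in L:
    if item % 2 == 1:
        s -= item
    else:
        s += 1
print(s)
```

-23

item=0: not odd, s = 1+1 = 2
item=7: odd, s = 2-7 = -5
item=12: not odd, s = (-5)+1 = -4
item=13: odd, s = (-4)-13 = -17
item=0: not odd, s = (-17)+1 = -16
item=12: not odd, s = (-16)+1 = -15
item=5: odd, s = (-15)-5 = -20
item=3: odd, s = (-20)-3 = -23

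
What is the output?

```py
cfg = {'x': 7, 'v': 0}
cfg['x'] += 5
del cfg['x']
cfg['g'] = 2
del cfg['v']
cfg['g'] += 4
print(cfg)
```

cfg['x'] = 7+5 = 12 → {'x': 12, 'v': 0}
del 'x' → {'v': 0}
cfg['g'] = 2 → {'v': 0, 'g': 2}
del 'v' → {'g': 2}
cfg['g'] = 2+4 = 6 → {'g': 6}

{'g': 6}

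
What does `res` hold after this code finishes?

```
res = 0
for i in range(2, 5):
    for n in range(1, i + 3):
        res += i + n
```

i=2,n=1: res = 0+3 = 3
i=2,n=2: res = 3+4 = 7
i=2,n=3: res = 7+5 = 12
i=2,n=4: res = 12+6 = 18
i=3,n=1: res = 18+4 = 22
i=3,n=2: res = 22+5 = 27
i=3,n=3: res = 27+6 = 33
i=3,n=4: res = 33+7 = 40
i=3,n=5: res = 40+8 = 48
i=4,n=1: res = 48+5 = 53
i=4,n=2: res = 53+6 = 59
i=4,n=3: res = 59+7 = 66
i=4,n=4: res = 66+8 = 74
i=4,n=5: res = 74+9 = 83
i=4,n=6: res = 83+10 = 93

93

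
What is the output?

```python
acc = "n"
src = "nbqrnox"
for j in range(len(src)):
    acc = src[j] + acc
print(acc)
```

j=0: prepend 'n' → 'nn'
j=1: prepend 'b' → 'bnn'
j=2: prepend 'q' → 'qbnn'
j=3: prepend 'r' → 'rqbnn'
j=4: prepend 'n' → 'nrqbnn'
j=5: prepend 'o' → 'onrqbnn'
j=6: prepend 'x' → 'xonrqbnn'

xonrqbnn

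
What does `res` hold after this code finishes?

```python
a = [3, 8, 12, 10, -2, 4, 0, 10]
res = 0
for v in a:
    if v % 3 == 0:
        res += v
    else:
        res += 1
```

v=3: %3==0, res = 0+3 = 3
v=8: not %3==0, res = 3+1 = 4
v=12: %3==0, res = 4+12 = 16
v=10: not %3==0, res = 16+1 = 17
v=-2: not %3==0, res = 17+1 = 18
v=4: not %3==0, res = 18+1 = 19
v=0: %3==0, res = 19+0 = 19
v=10: not %3==0, res = 19+1 = 20

20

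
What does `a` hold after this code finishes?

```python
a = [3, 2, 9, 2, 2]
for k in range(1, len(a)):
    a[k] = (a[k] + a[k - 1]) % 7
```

k=1: a[1] = (2+3)%7 = 5 → [3, 5, 9, 2, 2]
k=2: a[2] = (9+5)%7 = 0 → [3, 5, 0, 2, 2]
k=3: a[3] = (2+0)%7 = 2 → [3, 5, 0, 2, 2]
k=4: a[4] = (2+2)%7 = 4 → [3, 5, 0, 2, 4]

[3, 5, 0, 2, 4]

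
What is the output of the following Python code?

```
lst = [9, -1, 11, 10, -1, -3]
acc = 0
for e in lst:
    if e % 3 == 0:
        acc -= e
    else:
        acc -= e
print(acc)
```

e=9: %3==0, acc = 0-9 = -9
e=-1: not %3==0, acc = (-9)-(-1) = -8
e=11: not %3==0, acc = (-8)-11 = -19
e=10: not %3==0, acc = (-19)-10 = -29
e=-1: not %3==0, acc = (-29)-(-1) = -28
e=-3: %3==0, acc = (-28)-(-3) = -25

-25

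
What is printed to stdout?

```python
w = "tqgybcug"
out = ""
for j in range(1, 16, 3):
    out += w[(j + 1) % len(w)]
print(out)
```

gctyu

j=1: add w[2]='g' → 'g'
j=4: add w[5]='c' → 'gc'
j=7: add w[0]='t' → 'gct'
j=10: add w[3]='y' → 'gcty'
j=13: add w[6]='u' → 'gctyu'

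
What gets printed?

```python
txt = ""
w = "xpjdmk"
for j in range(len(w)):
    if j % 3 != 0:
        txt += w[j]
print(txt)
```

pjmk

j=0: skip
j=1: add 'p' → 'p'
j=2: add 'j' → 'pj'
j=3: skip
j=4: add 'm' → 'pjm'
j=5: add 'k' → 'pjmk'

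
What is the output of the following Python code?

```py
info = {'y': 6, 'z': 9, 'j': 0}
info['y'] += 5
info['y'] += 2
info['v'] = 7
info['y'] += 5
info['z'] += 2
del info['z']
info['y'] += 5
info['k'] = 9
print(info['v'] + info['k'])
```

info['y'] = 6+5 = 11 → {'y': 11, 'z': 9, 'j': 0}
info['y'] = 11+2 = 13 → {'y': 13, 'z': 9, 'j': 0}
info['v'] = 7 → {'y': 13, 'z': 9, 'j': 0, 'v': 7}
info['y'] = 13+5 = 18 → {'y': 18, 'z': 9, 'j': 0, 'v': 7}
info['z'] = 9+2 = 11 → {'y': 18, 'z': 11, 'j': 0, 'v': 7}
del 'z' → {'y': 18, 'j': 0, 'v': 7}
info['y'] = 18+5 = 23 → {'y': 23, 'j': 0, 'v': 7}
info['k'] = 9 → {'y': 23, 'j': 0, 'v': 7, 'k': 9}
info['v']+info['k'] = 7+9 = 16

16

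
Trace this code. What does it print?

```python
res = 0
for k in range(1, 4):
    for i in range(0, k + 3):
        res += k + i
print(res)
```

63

k=1,i=0: res = 0+1 = 1
k=1,i=1: res = 1+2 = 3
k=1,i=2: res = 3+3 = 6
k=1,i=3: res = 6+4 = 10
k=2,i=0: res = 10+2 = 12
k=2,i=1: res = 12+3 = 15
k=2,i=2: res = 15+4 = 19
k=2,i=3: res = 19+5 = 24
k=2,i=4: res = 24+6 = 30
k=3,i=0: res = 30+3 = 33
k=3,i=1: res = 33+4 = 37
k=3,i=2: res = 37+5 = 42
k=3,i=3: res = 42+6 = 48
k=3,i=4: res = 48+7 = 55
k=3,i=5: res = 55+8 = 63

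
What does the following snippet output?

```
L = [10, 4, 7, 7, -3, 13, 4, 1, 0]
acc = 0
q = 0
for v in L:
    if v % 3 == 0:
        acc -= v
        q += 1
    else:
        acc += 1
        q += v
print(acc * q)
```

v=10: not %3==0, acc = 0+1 = 1; q=10
v=4: not %3==0, acc = 1+1 = 2; q=14
v=7: not %3==0, acc = 2+1 = 3; q=21
v=7: not %3==0, acc = 3+1 = 4; q=28
v=-3: %3==0, acc = 4-(-3) = 7; q=29
v=13: not %3==0, acc = 7+1 = 8; q=42
v=4: not %3==0, acc = 8+1 = 9; q=46
v=1: not %3==0, acc = 9+1 = 10; q=47
v=0: %3==0, acc = 10-0 = 10; q=48
acc*q = 10*48 = 480

480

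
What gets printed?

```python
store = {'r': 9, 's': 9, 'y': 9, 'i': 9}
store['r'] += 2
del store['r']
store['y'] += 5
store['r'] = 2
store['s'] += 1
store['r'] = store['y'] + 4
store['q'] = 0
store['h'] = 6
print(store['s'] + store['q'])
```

10

store['r'] = 9+2 = 11 → {'r': 11, 's': 9, 'y': 9, 'i': 9}
del 'r' → {'s': 9, 'y': 9, 'i': 9}
store['y'] = 9+5 = 14 → {'s': 9, 'y': 14, 'i': 9}
store['r'] = 2 → {'s': 9, 'y': 14, 'i': 9, 'r': 2}
store['s'] = 9+1 = 10 → {'s': 10, 'y': 14, 'i': 9, 'r': 2}
store['r'] = store['y']+4 = 18 → {'s': 10, 'y': 14, 'i': 9, 'r': 18}
store['q'] = 0 → {'s': 10, 'y': 14, 'i': 9, 'r': 18, 'q': 0}
store['h'] = 6 → {'s': 10, 'y': 14, 'i': 9, 'r': 18, 'q': 0, 'h': 6}
store['s']+store['q'] = 10+0 = 10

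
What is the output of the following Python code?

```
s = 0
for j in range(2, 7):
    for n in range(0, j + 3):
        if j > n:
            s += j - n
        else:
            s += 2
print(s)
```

j=2,n=0: 2>0, s = 0+2 = 2
j=2,n=1: 2>1, s = 2+1 = 3
j=2,n=2: not 2>2, s = 3+2 = 5
j=2,n=3: not 2>3, s = 5+2 = 7
j=2,n=4: not 2>4, s = 7+2 = 9
j=3,n=0: 3>0, s = 9+3 = 12
j=3,n=1: 3>1, s = 12+2 = 14
j=3,n=2: 3>2, s = 14+1 = 15
j=3,n=3: not 3>3, s = 15+2 = 17
j=3,n=4: not 3>4, s = 17+2 = 19
j=3,n=5: not 3>5, s = 19+2 = 21
j=4,n=0: 4>0, s = 21+4 = 25
j=4,n=1: 4>1, s = 25+3 = 28
j=4,n=2: 4>2, s = 28+2 = 30
j=4,n=3: 4>3, s = 30+1 = 31
j=4,n=4: not 4>4, s = 31+2 = 33
j=4,n=5: not 4>5, s = 33+2 = 35
j=4,n=6: not 4>6, s = 35+2 = 37
j=5,n=0: 5>0, s = 37+5 = 42
j=5,n=1: 5>1, s = 42+4 = 46
j=5,n=2: 5>2, s = 46+3 = 49
j=5,n=3: 5>3, s = 49+2 = 51
j=5,n=4: 5>4, s = 51+1 = 52
j=5,n=5: not 5>5, s = 52+2 = 54
j=5,n=6: not 5>6, s = 54+2 = 56
j=5,n=7: not 5>7, s = 56+2 = 58
j=6,n=0: 6>0, s = 58+6 = 64
j=6,n=1: 6>1, s = 64+5 = 69
j=6,n=2: 6>2, s = 69+4 = 73
j=6,n=3: 6>3, s = 73+3 = 76
j=6,n=4: 6>4, s = 76+2 = 78
j=6,n=5: 6>5, s = 78+1 = 79
j=6,n=6: not 6>6, s = 79+2 = 81
j=6,n=7: not 6>7, s = 81+2 = 83
j=6,n=8: not 6>8, s = 83+2 = 85

85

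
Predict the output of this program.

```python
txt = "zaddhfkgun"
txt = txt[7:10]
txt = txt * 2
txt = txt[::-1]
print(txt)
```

nugnug

slice [7:10] → 'gun'
repeat ×2 → 'gungun'
reverse → 'nugnug'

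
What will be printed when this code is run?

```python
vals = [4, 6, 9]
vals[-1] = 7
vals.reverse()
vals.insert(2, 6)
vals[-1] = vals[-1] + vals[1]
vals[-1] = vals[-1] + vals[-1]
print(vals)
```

vals[-1] = 7 → [4, 6, 7]
reverse → [7, 6, 4]
insert 6 at 2 → [7, 6, 6, 4]
vals[-1] = vals[-1]+vals[1] = 4+6 = 10 → [7, 6, 6, 10]
vals[-1] = vals[-1]+vals[-1] = 10+10 = 20 → [7, 6, 6, 20]

[7, 6, 6, 20]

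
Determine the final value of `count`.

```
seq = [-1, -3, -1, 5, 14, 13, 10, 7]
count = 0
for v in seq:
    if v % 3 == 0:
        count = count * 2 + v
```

v=-1: not %3==0
v=-3: %3==0, count = 0*2+(-3) = -3
v=-1: not %3==0
v=5: not %3==0
v=14: not %3==0
v=13: not %3==0
v=10: not %3==0
v=7: not %3==0

-3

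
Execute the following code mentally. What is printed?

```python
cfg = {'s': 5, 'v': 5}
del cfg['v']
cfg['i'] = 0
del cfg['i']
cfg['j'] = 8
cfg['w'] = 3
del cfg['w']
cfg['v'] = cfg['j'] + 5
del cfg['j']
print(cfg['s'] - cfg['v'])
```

del 'v' → {'s': 5}
cfg['i'] = 0 → {'s': 5, 'i': 0}
del 'i' → {'s': 5}
cfg['j'] = 8 → {'s': 5, 'j': 8}
cfg['w'] = 3 → {'s': 5, 'j': 8, 'w': 3}
del 'w' → {'s': 5, 'j': 8}
cfg['v'] = cfg['j']+5 = 13 → {'s': 5, 'j': 8, 'v': 13}
del 'j' → {'s': 5, 'v': 13}
cfg['s']-cfg['v'] = 5-13 = -8

-8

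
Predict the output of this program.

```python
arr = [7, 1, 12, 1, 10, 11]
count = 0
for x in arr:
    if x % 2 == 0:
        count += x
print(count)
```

22

x=7: not even
x=1: not even
x=12: even, count = 0+12 = 12
x=1: not even
x=10: even, count = 12+10 = 22
x=11: not even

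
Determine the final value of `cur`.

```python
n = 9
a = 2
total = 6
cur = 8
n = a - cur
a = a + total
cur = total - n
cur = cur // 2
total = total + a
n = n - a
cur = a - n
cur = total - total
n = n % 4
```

0

n = 2-8 = -6
a = 2+6 = 8
cur = 6-(-6) = 12
cur = 12//2 = 6
total = 6+8 = 14
n = (-6)-8 = -14
cur = 8-(-14) = 22
cur = 14-14 = 0
n = (-14)%4 = 2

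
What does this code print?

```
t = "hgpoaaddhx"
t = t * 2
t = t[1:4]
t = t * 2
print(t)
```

gpogpo

repeat ×2 → 'hgpoaaddhxhgpoaaddhx'
slice [1:4] → 'gpo'
repeat ×2 → 'gpogpo'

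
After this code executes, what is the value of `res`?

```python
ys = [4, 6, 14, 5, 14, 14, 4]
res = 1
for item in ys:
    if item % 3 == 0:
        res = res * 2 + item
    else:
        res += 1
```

15

item=4: not %3==0, res = 1+1 = 2
item=6: %3==0, res = 2*2+6 = 10
item=14: not %3==0, res = 10+1 = 11
item=5: not %3==0, res = 11+1 = 12
item=14: not %3==0, res = 12+1 = 13
item=14: not %3==0, res = 13+1 = 14
item=4: not %3==0, res = 14+1 = 15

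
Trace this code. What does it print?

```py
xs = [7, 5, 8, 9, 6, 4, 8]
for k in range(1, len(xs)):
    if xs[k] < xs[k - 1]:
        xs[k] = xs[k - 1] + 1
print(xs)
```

[7, 8, 8, 9, 10, 11, 12]

k=1: 5<7, xs[1] = 7+1 = 8 → [7, 8, 8, 9, 6, 4, 8]
k=2: 8>=8, unchanged → [7, 8, 8, 9, 6, 4, 8]
k=3: 9>=8, unchanged → [7, 8, 8, 9, 6, 4, 8]
k=4: 6<9, xs[4] = 9+1 = 10 → [7, 8, 8, 9, 10, 4, 8]
k=5: 4<10, xs[5] = 10+1 = 11 → [7, 8, 8, 9, 10, 11, 8]
k=6: 8<11, xs[6] = 11+1 = 12 → [7, 8, 8, 9, 10, 11, 12]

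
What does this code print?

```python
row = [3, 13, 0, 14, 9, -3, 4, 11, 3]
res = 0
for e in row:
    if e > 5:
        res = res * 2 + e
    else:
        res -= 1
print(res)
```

e=3: not >5, res = 0-1 = -1
e=13: >5, res = (-1)*2+13 = 11
e=0: not >5, res = 11-1 = 10
e=14: >5, res = 10*2+14 = 34
e=9: >5, res = 34*2+9 = 77
e=-3: not >5, res = 77-1 = 76
e=4: not >5, res = 76-1 = 75
e=11: >5, res = 75*2+11 = 161
e=3: not >5, res = 161-1 = 160

160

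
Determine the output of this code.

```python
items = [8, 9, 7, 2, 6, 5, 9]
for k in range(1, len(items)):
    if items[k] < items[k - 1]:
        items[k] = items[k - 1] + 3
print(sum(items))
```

k=1: 9>=8, unchanged → [8, 9, 7, 2, 6, 5, 9]
k=2: 7<9, items[2] = 9+3 = 12 → [8, 9, 12, 2, 6, 5, 9]
k=3: 2<12, items[3] = 12+3 = 15 → [8, 9, 12, 15, 6, 5, 9]
k=4: 6<15, items[4] = 15+3 = 18 → [8, 9, 12, 15, 18, 5, 9]
k=5: 5<18, items[5] = 18+3 = 21 → [8, 9, 12, 15, 18, 21, 9]
k=6: 9<21, items[6] = 21+3 = 24 → [8, 9, 12, 15, 18, 21, 24]
sum = 107

107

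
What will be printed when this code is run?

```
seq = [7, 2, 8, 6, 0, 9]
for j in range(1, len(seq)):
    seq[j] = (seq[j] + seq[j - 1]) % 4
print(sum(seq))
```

15

j=1: seq[1] = (2+7)%4 = 1 → [7, 1, 8, 6, 0, 9]
j=2: seq[2] = (8+1)%4 = 1 → [7, 1, 1, 6, 0, 9]
j=3: seq[3] = (6+1)%4 = 3 → [7, 1, 1, 3, 0, 9]
j=4: seq[4] = (0+3)%4 = 3 → [7, 1, 1, 3, 3, 9]
j=5: seq[5] = (9+3)%4 = 0 → [7, 1, 1, 3, 3, 0]
sum = 15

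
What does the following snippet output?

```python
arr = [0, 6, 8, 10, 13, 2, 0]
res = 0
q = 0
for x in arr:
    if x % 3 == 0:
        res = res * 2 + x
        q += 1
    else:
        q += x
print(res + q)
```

x=0: %3==0, res = 0*2+0 = 0; q=1
x=6: %3==0, res = 0*2+6 = 6; q=2
x=8: not %3==0; q=10
x=10: not %3==0; q=20
x=13: not %3==0; q=33
x=2: not %3==0; q=35
x=0: %3==0, res = 6*2+0 = 12; q=36
res+q = 12+36 = 48

48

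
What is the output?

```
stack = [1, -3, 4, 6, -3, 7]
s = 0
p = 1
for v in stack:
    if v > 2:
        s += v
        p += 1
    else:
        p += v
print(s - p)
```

18

v=1: not >2; p=2
v=-3: not >2; p=-1
v=4: >2, s = 0+4 = 4; p=0
v=6: >2, s = 4+6 = 10; p=1
v=-3: not >2; p=-2
v=7: >2, s = 10+7 = 17; p=-1
s-p = 17-(-1) = 18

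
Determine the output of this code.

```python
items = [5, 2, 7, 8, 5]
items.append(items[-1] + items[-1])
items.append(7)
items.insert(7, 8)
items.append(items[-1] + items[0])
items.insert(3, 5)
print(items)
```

append items[-1]+items[-1] = 5+5 = 10 → [5, 2, 7, 8, 5, 10]
append 7 → [5, 2, 7, 8, 5, 10, 7]
insert 8 at 7 → [5, 2, 7, 8, 5, 10, 7, 8]
append items[-1]+items[0] = 8+5 = 13 → [5, 2, 7, 8, 5, 10, 7, 8, 13]
insert 5 at 3 → [5, 2, 7, 5, 8, 5, 10, 7, 8, 13]

[5, 2, 7, 5, 8, 5, 10, 7, 8, 13]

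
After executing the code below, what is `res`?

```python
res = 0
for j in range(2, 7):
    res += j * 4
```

80

j=2: res = 0+2*4 = 8
j=3: res = 8+3*4 = 20
j=4: res = 20+4*4 = 36
j=5: res = 36+5*4 = 56
j=6: res = 56+6*4 = 80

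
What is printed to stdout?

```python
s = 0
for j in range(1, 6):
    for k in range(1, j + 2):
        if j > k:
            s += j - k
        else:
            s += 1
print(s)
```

30

j=1,k=1: not 1>1, s = 0+1 = 1
j=1,k=2: not 1>2, s = 1+1 = 2
j=2,k=1: 2>1, s = 2+1 = 3
j=2,k=2: not 2>2, s = 3+1 = 4
j=2,k=3: not 2>3, s = 4+1 = 5
j=3,k=1: 3>1, s = 5+2 = 7
j=3,k=2: 3>2, s = 7+1 = 8
j=3,k=3: not 3>3, s = 8+1 = 9
j=3,k=4: not 3>4, s = 9+1 = 10
j=4,k=1: 4>1, s = 10+3 = 13
j=4,k=2: 4>2, s = 13+2 = 15
j=4,k=3: 4>3, s = 15+1 = 16
j=4,k=4: not 4>4, s = 16+1 = 17
j=4,k=5: not 4>5, s = 17+1 = 18
j=5,k=1: 5>1, s = 18+4 = 22
j=5,k=2: 5>2, s = 22+3 = 25
j=5,k=3: 5>3, s = 25+2 = 27
j=5,k=4: 5>4, s = 27+1 = 28
j=5,k=5: not 5>5, s = 28+1 = 29
j=5,k=6: not 5>6, s = 29+1 = 30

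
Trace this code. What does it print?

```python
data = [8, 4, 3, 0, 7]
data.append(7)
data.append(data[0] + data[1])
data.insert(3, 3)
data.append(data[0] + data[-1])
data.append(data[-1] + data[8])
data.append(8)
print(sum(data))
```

112

append 7 → [8, 4, 3, 0, 7, 7]
append data[0]+data[1] = 8+4 = 12 → [8, 4, 3, 0, 7, 7, 12]
insert 3 at 3 → [8, 4, 3, 3, 0, 7, 7, 12]
append data[0]+data[-1] = 8+12 = 20 → [8, 4, 3, 3, 0, 7, 7, 12, 20]
append data[-1]+data[8] = 20+20 = 40 → [8, 4, 3, 3, 0, 7, 7, 12, 20, 40]
append 8 → [8, 4, 3, 3, 0, 7, 7, 12, 20, 40, 8]
sum = 112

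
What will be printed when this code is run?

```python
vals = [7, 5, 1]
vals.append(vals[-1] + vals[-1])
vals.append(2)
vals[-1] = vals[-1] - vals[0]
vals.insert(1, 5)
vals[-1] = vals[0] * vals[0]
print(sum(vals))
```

append vals[-1]+vals[-1] = 1+1 = 2 → [7, 5, 1, 2]
append 2 → [7, 5, 1, 2, 2]
vals[-1] = vals[-1]-vals[0] = 2-7 = -5 → [7, 5, 1, 2, -5]
insert 5 at 1 → [7, 5, 5, 1, 2, -5]
vals[-1] = vals[0]*vals[0] = 7*7 = 49 → [7, 5, 5, 1, 2, 49]
sum = 69

69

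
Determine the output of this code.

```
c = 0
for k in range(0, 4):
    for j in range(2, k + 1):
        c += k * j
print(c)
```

19

k=2,j=2: c = 0+4 = 4
k=3,j=2: c = 4+6 = 10
k=3,j=3: c = 10+9 = 19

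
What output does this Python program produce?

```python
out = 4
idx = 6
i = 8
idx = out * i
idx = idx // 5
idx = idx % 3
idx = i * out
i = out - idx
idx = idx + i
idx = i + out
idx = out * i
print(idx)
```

-112

idx = 4*8 = 32
idx = 32//5 = 6
idx = 6%3 = 0
idx = 8*4 = 32
i = 4-32 = -28
idx = 32+(-28) = 4
idx = (-28)+4 = -24
idx = 4*(-28) = -112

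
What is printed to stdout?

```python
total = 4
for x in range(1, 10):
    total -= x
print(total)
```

x=1: total = 4-1 = 3
x=2: total = 3-2 = 1
x=3: total = 1-3 = -2
x=4: total = (-2)-4 = -6
x=5: total = (-6)-5 = -11
x=6: total = (-11)-6 = -17
x=7: total = (-17)-7 = -24
x=8: total = (-24)-8 = -32
x=9: total = (-32)-9 = -41

-41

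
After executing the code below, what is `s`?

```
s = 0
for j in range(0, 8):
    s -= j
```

j=0: s = 0-0 = 0
j=1: s = 0-1 = -1
j=2: s = (-1)-2 = -3
j=3: s = (-3)-3 = -6
j=4: s = (-6)-4 = -10
j=5: s = (-10)-5 = -15
j=6: s = (-15)-6 = -21
j=7: s = (-21)-7 = -28

-28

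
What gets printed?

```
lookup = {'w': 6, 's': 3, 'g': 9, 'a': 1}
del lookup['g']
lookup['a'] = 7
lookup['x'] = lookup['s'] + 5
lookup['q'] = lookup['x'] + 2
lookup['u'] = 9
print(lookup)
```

{'w': 6, 's': 3, 'a': 7, 'x': 8, 'q': 10, 'u': 9}

del 'g' → {'w': 6, 's': 3, 'a': 1}
lookup['a'] = 7 → {'w': 6, 's': 3, 'a': 7}
lookup['x'] = lookup['s']+5 = 8 → {'w': 6, 's': 3, 'a': 7, 'x': 8}
lookup['q'] = lookup['x']+2 = 10 → {'w': 6, 's': 3, 'a': 7, 'x': 8, 'q': 10}
lookup['u'] = 9 → {'w': 6, 's': 3, 'a': 7, 'x': 8, 'q': 10, 'u': 9}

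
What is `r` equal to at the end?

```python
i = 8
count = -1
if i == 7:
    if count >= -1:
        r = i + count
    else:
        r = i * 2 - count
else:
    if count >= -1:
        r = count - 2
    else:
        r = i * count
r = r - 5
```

-8

i=8, count=-1
i == 7 is False; count >= -1 is True
→ r = count - 2 = -3
r = (-3)-5 = -8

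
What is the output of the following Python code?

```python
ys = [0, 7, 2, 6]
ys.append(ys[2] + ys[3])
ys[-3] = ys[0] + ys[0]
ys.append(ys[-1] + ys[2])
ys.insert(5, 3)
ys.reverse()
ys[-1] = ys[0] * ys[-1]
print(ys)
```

append ys[2]+ys[3] = 2+6 = 8 → [0, 7, 2, 6, 8]
ys[-3] = ys[0]+ys[0] = 0+0 = 0 → [0, 7, 0, 6, 8]
append ys[-1]+ys[2] = 8+0 = 8 → [0, 7, 0, 6, 8, 8]
insert 3 at 5 → [0, 7, 0, 6, 8, 3, 8]
reverse → [8, 3, 8, 6, 0, 7, 0]
ys[-1] = ys[0]*ys[-1] = 8*0 = 0 → [8, 3, 8, 6, 0, 7, 0]

[8, 3, 8, 6, 0, 7, 0]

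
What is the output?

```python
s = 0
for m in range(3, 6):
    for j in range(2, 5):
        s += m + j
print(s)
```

63

m=3,j=2: s = 0+5 = 5
m=3,j=3: s = 5+6 = 11
m=3,j=4: s = 11+7 = 18
m=4,j=2: s = 18+6 = 24
m=4,j=3: s = 24+7 = 31
m=4,j=4: s = 31+8 = 39
m=5,j=2: s = 39+7 = 46
m=5,j=3: s = 46+8 = 54
m=5,j=4: s = 54+9 = 63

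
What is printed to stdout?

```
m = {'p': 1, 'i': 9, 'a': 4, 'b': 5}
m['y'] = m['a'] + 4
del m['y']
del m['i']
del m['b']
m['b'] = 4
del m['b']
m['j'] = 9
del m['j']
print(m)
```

{'p': 1, 'a': 4}

m['y'] = m['a']+4 = 8 → {'p': 1, 'i': 9, 'a': 4, 'b': 5, 'y': 8}
del 'y' → {'p': 1, 'i': 9, 'a': 4, 'b': 5}
del 'i' → {'p': 1, 'a': 4, 'b': 5}
del 'b' → {'p': 1, 'a': 4}
m['b'] = 4 → {'p': 1, 'a': 4, 'b': 4}
del 'b' → {'p': 1, 'a': 4}
m['j'] = 9 → {'p': 1, 'a': 4, 'j': 9}
del 'j' → {'p': 1, 'a': 4}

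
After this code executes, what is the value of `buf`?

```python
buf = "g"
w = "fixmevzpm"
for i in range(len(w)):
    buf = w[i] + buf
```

i=0: prepend 'f' → 'fg'
i=1: prepend 'i' → 'ifg'
i=2: prepend 'x' → 'xifg'
i=3: prepend 'm' → 'mxifg'
i=4: prepend 'e' → 'emxifg'
i=5: prepend 'v' → 'vemxifg'
i=6: prepend 'z' → 'zvemxifg'
i=7: prepend 'p' → 'pzvemxifg'
i=8: prepend 'm' → 'mpzvemxifg'

'mpzvemxifg'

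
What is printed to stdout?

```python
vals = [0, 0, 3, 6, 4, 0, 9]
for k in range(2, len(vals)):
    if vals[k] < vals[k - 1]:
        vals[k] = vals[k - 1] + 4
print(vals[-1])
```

18

k=2: 3>=0, unchanged → [0, 0, 3, 6, 4, 0, 9]
k=3: 6>=3, unchanged → [0, 0, 3, 6, 4, 0, 9]
k=4: 4<6, vals[4] = 6+4 = 10 → [0, 0, 3, 6, 10, 0, 9]
k=5: 0<10, vals[5] = 10+4 = 14 → [0, 0, 3, 6, 10, 14, 9]
k=6: 9<14, vals[6] = 14+4 = 18 → [0, 0, 3, 6, 10, 14, 18]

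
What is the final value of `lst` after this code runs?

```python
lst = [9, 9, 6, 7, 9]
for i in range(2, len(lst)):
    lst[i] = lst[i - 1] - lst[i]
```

i=2: lst[2] = 9-6 = 3 → [9, 9, 3, 7, 9]
i=3: lst[3] = 3-7 = -4 → [9, 9, 3, -4, 9]
i=4: lst[4] = (-4)-9 = -13 → [9, 9, 3, -4, -13]

[9, 9, 3, -4, -13]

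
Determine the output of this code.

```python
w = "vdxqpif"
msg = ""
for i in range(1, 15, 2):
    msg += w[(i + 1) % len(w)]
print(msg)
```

xpfdqiv

i=1: add w[2]='x' → 'x'
i=3: add w[4]='p' → 'xp'
i=5: add w[6]='f' → 'xpf'
i=7: add w[1]='d' → 'xpfd'
i=9: add w[3]='q' → 'xpfdq'
i=11: add w[5]='i' → 'xpfdqi'
i=13: add w[0]='v' → 'xpfdqiv'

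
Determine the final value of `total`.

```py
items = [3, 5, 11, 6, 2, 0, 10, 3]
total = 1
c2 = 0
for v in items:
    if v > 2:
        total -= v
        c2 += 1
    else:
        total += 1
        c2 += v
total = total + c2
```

-27

v=3: >2, total = 1-3 = -2; c2=1
v=5: >2, total = (-2)-5 = -7; c2=2
v=11: >2, total = (-7)-11 = -18; c2=3
v=6: >2, total = (-18)-6 = -24; c2=4
v=2: not >2, total = (-24)+1 = -23; c2=6
v=0: not >2, total = (-23)+1 = -22; c2=6
v=10: >2, total = (-22)-10 = -32; c2=7
v=3: >2, total = (-32)-3 = -35; c2=8
total+c2 = (-35)+8 = -27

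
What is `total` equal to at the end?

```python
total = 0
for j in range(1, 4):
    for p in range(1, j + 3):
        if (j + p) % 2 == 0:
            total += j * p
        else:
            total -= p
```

j=1,p=1: even sum, total = 0+1 = 1
j=1,p=2: odd sum, total = 1-2 = -1
j=1,p=3: even sum, total = (-1)+3 = 2
j=2,p=1: odd sum, total = 2-1 = 1
j=2,p=2: even sum, total = 1+4 = 5
j=2,p=3: odd sum, total = 5-3 = 2
j=2,p=4: even sum, total = 2+8 = 10
j=3,p=1: even sum, total = 10+3 = 13
j=3,p=2: odd sum, total = 13-2 = 11
j=3,p=3: even sum, total = 11+9 = 20
j=3,p=4: odd sum, total = 20-4 = 16
j=3,p=5: even sum, total = 16+15 = 31

31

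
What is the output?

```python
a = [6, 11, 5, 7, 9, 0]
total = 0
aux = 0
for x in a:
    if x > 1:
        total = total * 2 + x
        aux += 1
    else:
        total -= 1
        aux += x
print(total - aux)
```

221

x=6: >1, total = 0*2+6 = 6; aux=1
x=11: >1, total = 6*2+11 = 23; aux=2
x=5: >1, total = 23*2+5 = 51; aux=3
x=7: >1, total = 51*2+7 = 109; aux=4
x=9: >1, total = 109*2+9 = 227; aux=5
x=0: not >1, total = 227-1 = 226; aux=5
total-aux = 226-5 = 221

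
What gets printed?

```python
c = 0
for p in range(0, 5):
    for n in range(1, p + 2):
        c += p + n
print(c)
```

75

p=0,n=1: c = 0+1 = 1
p=1,n=1: c = 1+2 = 3
p=1,n=2: c = 3+3 = 6
p=2,n=1: c = 6+3 = 9
p=2,n=2: c = 9+4 = 13
p=2,n=3: c = 13+5 = 18
p=3,n=1: c = 18+4 = 22
p=3,n=2: c = 22+5 = 27
p=3,n=3: c = 27+6 = 33
p=3,n=4: c = 33+7 = 40
p=4,n=1: c = 40+5 = 45
p=4,n=2: c = 45+6 = 51
p=4,n=3: c = 51+7 = 58
p=4,n=4: c = 58+8 = 66
p=4,n=5: c = 66+9 = 75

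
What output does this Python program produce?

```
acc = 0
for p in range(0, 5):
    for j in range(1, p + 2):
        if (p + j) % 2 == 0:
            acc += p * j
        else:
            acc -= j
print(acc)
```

p=0,j=1: odd sum, acc = 0-1 = -1
p=1,j=1: even sum, acc = (-1)+1 = 0
p=1,j=2: odd sum, acc = 0-2 = -2
p=2,j=1: odd sum, acc = (-2)-1 = -3
p=2,j=2: even sum, acc = (-3)+4 = 1
p=2,j=3: odd sum, acc = 1-3 = -2
p=3,j=1: even sum, acc = (-2)+3 = 1
p=3,j=2: odd sum, acc = 1-2 = -1
p=3,j=3: even sum, acc = (-1)+9 = 8
p=3,j=4: odd sum, acc = 8-4 = 4
p=4,j=1: odd sum, acc = 4-1 = 3
p=4,j=2: even sum, acc = 3+8 = 11
p=4,j=3: odd sum, acc = 11-3 = 8
p=4,j=4: even sum, acc = 8+16 = 24
p=4,j=5: odd sum, acc = 24-5 = 19

19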